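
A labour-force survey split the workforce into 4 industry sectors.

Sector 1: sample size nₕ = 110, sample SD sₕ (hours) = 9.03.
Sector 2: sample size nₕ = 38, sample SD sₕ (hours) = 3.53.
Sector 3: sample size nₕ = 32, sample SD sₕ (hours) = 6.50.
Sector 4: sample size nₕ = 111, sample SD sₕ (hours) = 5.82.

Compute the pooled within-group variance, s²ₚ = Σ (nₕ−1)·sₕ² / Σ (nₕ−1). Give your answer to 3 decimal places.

50.121

1: (110−1)·9.03² = 109·81.5409 = 8887.9581
2: (38−1)·3.53² = 37·12.4609 = 461.0533
3: (32−1)·6.50² = 31·42.25 = 1309.75
4: (111−1)·5.82² = 110·33.8724 = 3725.964
Numerator = 14384.7254; denominator = Σ(nₕ−1) = 287.
s²ₚ = 14384.7254/287 = 50.12099... → 50.121.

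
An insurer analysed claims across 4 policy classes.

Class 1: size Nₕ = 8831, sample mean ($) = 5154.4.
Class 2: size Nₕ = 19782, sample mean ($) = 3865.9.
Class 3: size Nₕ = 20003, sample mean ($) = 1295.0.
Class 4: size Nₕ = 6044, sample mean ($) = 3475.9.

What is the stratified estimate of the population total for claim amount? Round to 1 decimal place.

Population total = Σ Nₕ·x̄ₕ (each stratum's size times its mean).
8831·5154.4 + 19782·3865.9 + 20003·1295.0 + 6044·3475.9 = 45518506.4 + 76475233.8 + 25903885 + 21008339.6 = 168905964.8.

168905964.8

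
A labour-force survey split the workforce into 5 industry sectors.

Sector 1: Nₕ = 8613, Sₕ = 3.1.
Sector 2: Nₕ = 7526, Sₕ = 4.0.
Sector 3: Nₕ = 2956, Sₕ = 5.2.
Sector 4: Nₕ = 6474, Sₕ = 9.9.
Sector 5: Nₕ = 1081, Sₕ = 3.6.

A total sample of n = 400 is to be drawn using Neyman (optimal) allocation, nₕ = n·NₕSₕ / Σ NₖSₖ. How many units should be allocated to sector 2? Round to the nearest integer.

Σ NₕSₕ = 8613·3.1 + 7526·4.0 + 2956·5.2 + 6474·9.9 + 1081·3.6 = 140159.7.
Share for 2: 30104/140159.7 = 0.21478.
n_2 = 400 × 0.21478 = 85.913... → 86.

86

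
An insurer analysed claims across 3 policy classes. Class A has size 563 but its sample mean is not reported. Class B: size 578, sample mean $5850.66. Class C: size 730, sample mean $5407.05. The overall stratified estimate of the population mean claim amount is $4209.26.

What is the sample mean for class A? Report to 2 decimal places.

971.04

Σ Nₕx̄ₕ = N·μ, so 563·x̄_A = 1871·4209.26 − (578·5850.66 + 730·5407.05).
= 7875525.46 − 7328827.98 = 546697.48.
x̄_A = 546697.48 / 563 = 971.0435... → 971.04.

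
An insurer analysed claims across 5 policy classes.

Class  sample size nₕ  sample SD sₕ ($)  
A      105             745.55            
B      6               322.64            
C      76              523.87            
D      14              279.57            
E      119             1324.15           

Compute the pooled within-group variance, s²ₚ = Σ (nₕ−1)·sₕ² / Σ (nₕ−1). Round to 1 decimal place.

910556.9

A: (105−1)·745.55² = 104·555844.8025 = 57807859.46
B: (6−1)·322.64² = 5·104096.5696 = 520482.848
C: (76−1)·523.87² = 75·274439.7769 = 20582983.2675
D: (14−1)·279.57² = 13·78159.3849 = 1016072.0037
E: (119−1)·1324.15² = 118·1753373.2225 = 206898040.255
Numerator = 286825437.8342; denominator = Σ(nₕ−1) = 315.
s²ₚ = 286825437.8342/315 = 910556.946... → 910556.9.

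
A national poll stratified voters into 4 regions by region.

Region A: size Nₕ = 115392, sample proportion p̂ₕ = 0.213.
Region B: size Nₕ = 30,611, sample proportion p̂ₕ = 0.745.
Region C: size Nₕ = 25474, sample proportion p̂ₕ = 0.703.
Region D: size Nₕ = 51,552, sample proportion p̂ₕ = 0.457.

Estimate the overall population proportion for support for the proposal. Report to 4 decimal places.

0.3984

N = 115392 + 30611 + 25474 + 51552 = 223029.
Overall proportion = Σ (Nₕ/N)·p̂ₕ.
Σ Nₕp̂ₕ = 24578.496 + 22805.195 + 17908.222 + 23559.264 = 88851.177.
88851.177 / 223029 = 0.398384... → 0.3984.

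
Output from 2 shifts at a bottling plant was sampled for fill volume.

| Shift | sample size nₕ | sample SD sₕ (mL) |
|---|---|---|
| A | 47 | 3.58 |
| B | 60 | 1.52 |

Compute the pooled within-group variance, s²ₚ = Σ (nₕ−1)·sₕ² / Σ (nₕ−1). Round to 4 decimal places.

A: (47−1)·3.58² = 46·12.8164 = 589.5544
B: (60−1)·1.52² = 59·2.3104 = 136.3136
Numerator = 725.868; denominator = Σ(nₕ−1) = 105.
s²ₚ = 725.868/105 = 6.913029... → 6.9130.

6.9130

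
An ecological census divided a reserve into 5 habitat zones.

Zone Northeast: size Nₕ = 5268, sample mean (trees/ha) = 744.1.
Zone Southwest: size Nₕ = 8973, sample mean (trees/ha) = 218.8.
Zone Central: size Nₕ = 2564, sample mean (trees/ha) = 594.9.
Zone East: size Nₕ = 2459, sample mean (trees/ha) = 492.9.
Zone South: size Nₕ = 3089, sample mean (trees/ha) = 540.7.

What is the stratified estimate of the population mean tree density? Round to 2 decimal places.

N = 22353; weights Wₕ = Nₕ/N = (0.2357, 0.4014, 0.1147, 0.1100, 0.1382).
x̄_st = Σ Wₕ·x̄ₕ = 0.2357·744.1 + 0.4014·218.8 + 0.1147·594.9 + 0.1100·492.9 + 0.1382·540.7 ≈ 460.3766...
→ 460.38.

460.38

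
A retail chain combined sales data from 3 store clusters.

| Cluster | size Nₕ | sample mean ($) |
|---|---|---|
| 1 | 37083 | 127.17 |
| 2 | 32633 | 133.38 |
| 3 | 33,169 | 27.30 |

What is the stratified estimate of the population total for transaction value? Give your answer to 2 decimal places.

1: 37083·127.17 = 4715845.11
2: 32633·133.38 = 4352589.54
3: 33169·27.30 = 905513.7
τ̂ = Σ Nₕx̄ₕ = 9973948.35.

9973948.35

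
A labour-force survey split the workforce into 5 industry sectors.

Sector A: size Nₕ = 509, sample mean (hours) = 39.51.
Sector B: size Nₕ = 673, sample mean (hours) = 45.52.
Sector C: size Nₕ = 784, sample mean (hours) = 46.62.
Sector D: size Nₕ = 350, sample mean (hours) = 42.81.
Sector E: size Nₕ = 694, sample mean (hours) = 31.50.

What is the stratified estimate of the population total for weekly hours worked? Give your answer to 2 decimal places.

Population total = Σ Nₕ·x̄ₕ (each stratum's size times its mean).
509·39.51 + 673·45.52 + 784·46.62 + 350·42.81 + 694·31.50 = 20110.59 + 30634.96 + 36550.08 + 14983.5 + 21861 = 124140.13.

124140.13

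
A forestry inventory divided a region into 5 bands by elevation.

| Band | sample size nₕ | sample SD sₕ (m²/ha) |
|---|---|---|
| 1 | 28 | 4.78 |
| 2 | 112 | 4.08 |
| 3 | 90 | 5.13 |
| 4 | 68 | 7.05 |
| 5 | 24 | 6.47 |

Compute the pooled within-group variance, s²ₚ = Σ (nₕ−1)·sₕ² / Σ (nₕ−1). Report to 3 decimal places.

28.706

1: (28−1)·4.78² = 27·22.8484 = 616.9068
2: (112−1)·4.08² = 111·16.6464 = 1847.7504
3: (90−1)·5.13² = 89·26.3169 = 2342.2041
4: (68−1)·7.05² = 67·49.7025 = 3330.0675
5: (24−1)·6.47² = 23·41.8609 = 962.8007
Numerator = 9099.7295; denominator = Σ(nₕ−1) = 317.
s²ₚ = 9099.7295/317 = 28.70577... → 28.706.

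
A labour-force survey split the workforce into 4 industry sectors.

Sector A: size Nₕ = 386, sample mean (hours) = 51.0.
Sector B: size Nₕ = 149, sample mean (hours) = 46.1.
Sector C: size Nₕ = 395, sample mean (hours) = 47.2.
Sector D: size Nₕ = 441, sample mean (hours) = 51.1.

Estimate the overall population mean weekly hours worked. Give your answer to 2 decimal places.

x̄_st = (Σ Nₕx̄ₕ) / (Σ Nₕ) = (386·51.0 + 149·46.1 + 395·47.2 + 441·51.1) / 1371
= 67734 / 1371 = 49.4048... → 49.40.

49.40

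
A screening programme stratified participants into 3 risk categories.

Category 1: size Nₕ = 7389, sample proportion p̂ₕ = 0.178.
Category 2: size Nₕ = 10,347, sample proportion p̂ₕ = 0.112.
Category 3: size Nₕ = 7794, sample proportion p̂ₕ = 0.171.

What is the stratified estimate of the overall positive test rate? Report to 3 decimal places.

0.149

N = 7389 + 10347 + 7794 = 25530.
Overall proportion = Σ (Nₕ/N)·p̂ₕ.
Σ Nₕp̂ₕ = 1315.242 + 1158.864 + 1332.774 = 3806.88.
3806.88 / 25530 = 0.14911... → 0.149.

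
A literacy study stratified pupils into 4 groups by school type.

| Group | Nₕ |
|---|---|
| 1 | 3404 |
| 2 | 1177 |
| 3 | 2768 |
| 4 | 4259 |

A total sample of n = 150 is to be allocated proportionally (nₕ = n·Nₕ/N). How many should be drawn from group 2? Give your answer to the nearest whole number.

15

Share of group 2 = 1177/11608 = 0.10140.
Allocate 150 × 0.10140 = 15.209... → 15.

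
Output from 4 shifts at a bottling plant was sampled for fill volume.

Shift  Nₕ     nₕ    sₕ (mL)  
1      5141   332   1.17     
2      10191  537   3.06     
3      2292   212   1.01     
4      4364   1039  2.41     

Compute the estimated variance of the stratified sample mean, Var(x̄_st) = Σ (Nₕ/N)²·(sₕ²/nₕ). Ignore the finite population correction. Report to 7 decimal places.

N = 21988; Wₕ = Nₕ/N.
shift 1: (5141/21988)²·1.17²/332 = 0.0002254018
shift 2: (10191/21988)²·3.06²/537 = 0.0037456804
shift 3: (2292/21988)²·1.01²/212 = 0.0000522835
shift 4: (4364/21988)²·2.41²/1039 = 0.0002201996
Sum = 0.0042435653 → 0.0042436.

0.0042436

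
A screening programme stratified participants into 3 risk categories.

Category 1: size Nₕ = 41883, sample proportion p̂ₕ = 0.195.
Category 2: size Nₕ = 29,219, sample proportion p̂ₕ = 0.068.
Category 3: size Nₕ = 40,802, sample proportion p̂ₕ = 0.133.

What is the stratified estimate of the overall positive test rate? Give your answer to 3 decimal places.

Wₕ = Nₕ/N with N = 111904: 0.3743, 0.2611, 0.3646.
p̂_st = 0.3743·0.195 + 0.2611·0.068 + 0.3646·0.133 ≈ 0.13923... → 0.139.

0.139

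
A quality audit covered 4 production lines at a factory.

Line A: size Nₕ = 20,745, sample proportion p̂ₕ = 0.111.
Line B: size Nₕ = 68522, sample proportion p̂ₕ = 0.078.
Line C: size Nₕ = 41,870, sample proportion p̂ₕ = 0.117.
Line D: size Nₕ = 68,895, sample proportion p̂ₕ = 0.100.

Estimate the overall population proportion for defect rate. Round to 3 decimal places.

N = 20745 + 68522 + 41870 + 68895 = 200032.
Overall proportion = Σ (Nₕ/N)·p̂ₕ.
Σ Nₕp̂ₕ = 2302.695 + 5344.716 + 4898.79 + 6889.5 = 19435.701.
19435.701 / 200032 = 0.09716... → 0.097.

0.097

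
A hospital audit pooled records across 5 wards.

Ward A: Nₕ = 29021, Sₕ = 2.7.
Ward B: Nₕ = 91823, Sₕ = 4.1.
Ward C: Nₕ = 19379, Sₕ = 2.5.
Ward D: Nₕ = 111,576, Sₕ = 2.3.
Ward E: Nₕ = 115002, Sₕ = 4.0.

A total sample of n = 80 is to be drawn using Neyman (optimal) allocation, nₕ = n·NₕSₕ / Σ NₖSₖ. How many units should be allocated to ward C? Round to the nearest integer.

3

A: NₕSₕ = 29021·2.7 = 78356.7
B: NₕSₕ = 91823·4.1 = 376474.3
C: NₕSₕ = 19379·2.5 = 48447.5
D: NₕSₕ = 111576·2.3 = 256624.8
E: NₕSₕ = 115002·4.0 = 460008
Σ NₕSₕ = 1219911.3.
n_C = 80·48447.5/1219911.3 = 3.177... → 3.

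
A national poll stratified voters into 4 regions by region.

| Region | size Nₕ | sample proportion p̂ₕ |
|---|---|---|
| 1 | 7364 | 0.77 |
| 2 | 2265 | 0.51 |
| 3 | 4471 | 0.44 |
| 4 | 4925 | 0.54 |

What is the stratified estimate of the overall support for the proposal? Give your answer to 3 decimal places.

0.602

N = 7364 + 2265 + 4471 + 4925 = 19025.
Overall proportion = Σ (Nₕ/N)·p̂ₕ.
Σ Nₕp̂ₕ = 5670.28 + 1155.15 + 1967.24 + 2659.5 = 11452.17.
11452.17 / 19025 = 0.60195... → 0.602.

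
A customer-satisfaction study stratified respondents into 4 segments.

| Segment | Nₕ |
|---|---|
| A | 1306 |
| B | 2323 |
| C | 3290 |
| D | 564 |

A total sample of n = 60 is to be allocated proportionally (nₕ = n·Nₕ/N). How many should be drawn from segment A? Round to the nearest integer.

Share of segment A = 1306/7483 = 0.17453.
Allocate 60 × 0.17453 = 10.472... → 10.

10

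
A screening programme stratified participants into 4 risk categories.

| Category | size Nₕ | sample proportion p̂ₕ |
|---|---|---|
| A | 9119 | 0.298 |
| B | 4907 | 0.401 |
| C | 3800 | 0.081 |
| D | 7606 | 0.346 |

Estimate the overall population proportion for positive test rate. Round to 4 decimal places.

0.2998

Wₕ = Nₕ/N with N = 25432: 0.3586, 0.1929, 0.1494, 0.2991.
p̂_st = 0.3586·0.298 + 0.1929·0.401 + 0.1494·0.081 + 0.2991·0.346 ≈ 0.299805... → 0.2998.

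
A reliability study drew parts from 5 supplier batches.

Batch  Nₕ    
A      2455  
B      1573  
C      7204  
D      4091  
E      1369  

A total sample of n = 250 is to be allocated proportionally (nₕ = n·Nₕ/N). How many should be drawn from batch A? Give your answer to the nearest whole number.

37

N = 2455 + 1573 + 7204 + 4091 + 1369 = 16692.
n_A = 250·2455/16692 = 36.769... → 37.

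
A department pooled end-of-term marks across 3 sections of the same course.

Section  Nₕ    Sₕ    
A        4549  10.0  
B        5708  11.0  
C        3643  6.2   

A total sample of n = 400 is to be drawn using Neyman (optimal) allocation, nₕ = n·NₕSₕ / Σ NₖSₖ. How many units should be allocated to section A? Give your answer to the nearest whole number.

139

A: NₕSₕ = 4549·10.0 = 45490
B: NₕSₕ = 5708·11.0 = 62788
C: NₕSₕ = 3643·6.2 = 22586.6
Σ NₕSₕ = 130864.6.
n_A = 400·45490/130864.6 = 139.044... → 139.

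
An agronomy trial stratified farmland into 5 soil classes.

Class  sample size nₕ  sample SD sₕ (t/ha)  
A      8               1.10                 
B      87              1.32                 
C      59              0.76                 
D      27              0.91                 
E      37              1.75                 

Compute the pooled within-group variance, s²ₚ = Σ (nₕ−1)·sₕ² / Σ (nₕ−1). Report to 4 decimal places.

A: (8−1)·1.10² = 7·1.21 = 8.47
B: (87−1)·1.32² = 86·1.7424 = 149.8464
C: (59−1)·0.76² = 58·0.5776 = 33.5008
D: (27−1)·0.91² = 26·0.8281 = 21.5306
E: (37−1)·1.75² = 36·3.0625 = 110.25
Numerator = 323.5978; denominator = Σ(nₕ−1) = 213.
s²ₚ = 323.5978/213 = 1.519238... → 1.5192.

1.5192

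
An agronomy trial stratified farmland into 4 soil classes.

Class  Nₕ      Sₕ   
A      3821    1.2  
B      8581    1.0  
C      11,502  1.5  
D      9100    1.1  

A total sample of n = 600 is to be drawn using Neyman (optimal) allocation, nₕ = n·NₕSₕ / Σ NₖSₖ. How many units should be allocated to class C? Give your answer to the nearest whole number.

256

Σ NₕSₕ = 3821·1.2 + 8581·1.0 + 11502·1.5 + 9100·1.1 = 40429.2.
Share for C: 17253/40429.2 = 0.42675.
n_C = 600 × 0.42675 = 256.048... → 256.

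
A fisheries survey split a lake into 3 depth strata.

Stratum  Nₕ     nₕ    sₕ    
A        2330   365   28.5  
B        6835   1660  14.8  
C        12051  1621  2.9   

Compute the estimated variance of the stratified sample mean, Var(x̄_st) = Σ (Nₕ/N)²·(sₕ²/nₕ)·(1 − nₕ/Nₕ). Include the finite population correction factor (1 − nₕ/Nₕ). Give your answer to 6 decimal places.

N = 21216; Wₕ = Nₕ/N.
stratum A: (2330/21216)²·28.5²/365·(1 − 365/2330) = 0.022635408
stratum B: (6835/21216)²·14.8²/1660·(1 − 1660/6835) = 0.010369008
stratum C: (12051/21216)²·2.9²/1621·(1 − 1621/12051) = 0.001448750
Sum = 0.034453165 → 0.034453.

0.034453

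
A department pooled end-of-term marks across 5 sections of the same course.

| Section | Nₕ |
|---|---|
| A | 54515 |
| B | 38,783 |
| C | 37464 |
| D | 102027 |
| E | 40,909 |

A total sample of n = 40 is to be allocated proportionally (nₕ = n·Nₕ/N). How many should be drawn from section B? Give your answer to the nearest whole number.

N = 54515 + 38783 + 37464 + 102027 + 40909 = 273698.
n_B = 40·38783/273698 = 5.668... → 6.

6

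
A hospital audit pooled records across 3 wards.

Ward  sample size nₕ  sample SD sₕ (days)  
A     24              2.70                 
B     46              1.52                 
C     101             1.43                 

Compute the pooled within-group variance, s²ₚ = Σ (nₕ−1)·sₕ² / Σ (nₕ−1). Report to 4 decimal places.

2.8341

Degrees of freedom: 23 + 45 + 100 = 168.
Σ(nₕ−1)sₕ² = 23·7.29 + 45·2.3104 + 100·2.0449 = 476.128.
s²ₚ = 476.128 / 168 = 2.834095... → 2.8341.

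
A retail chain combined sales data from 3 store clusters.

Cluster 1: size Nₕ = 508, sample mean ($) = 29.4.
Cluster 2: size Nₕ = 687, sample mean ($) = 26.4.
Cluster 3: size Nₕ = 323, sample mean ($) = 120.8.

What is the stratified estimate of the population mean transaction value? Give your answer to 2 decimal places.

47.49

N = 508 + 687 + 323 = 1518.
Weight each subgroup mean by Nₕ/N and sum.
Σ Nₕx̄ₕ = 508·29.4 + 687·26.4 + 323·120.8 = 14935.2 + 18136.8 + 39018.4 = 72090.4.
Divide by N: 72090.4 / 1518 = 47.4904... → 47.49.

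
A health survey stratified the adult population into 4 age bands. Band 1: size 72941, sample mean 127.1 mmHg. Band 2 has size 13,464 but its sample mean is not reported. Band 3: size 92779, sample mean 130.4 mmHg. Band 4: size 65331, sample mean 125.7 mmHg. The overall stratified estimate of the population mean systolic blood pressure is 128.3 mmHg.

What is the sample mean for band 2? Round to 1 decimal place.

132.9

Σ Nₕx̄ₕ = N·μ, so 13464·x̄_2 = 244515·128.3 − (72941·127.1 + 92779·130.4 + 65331·125.7).
= 31371274.5 − 29581289.4 = 1789985.1.
x̄_2 = 1789985.1 / 13464 = 132.946... → 132.9.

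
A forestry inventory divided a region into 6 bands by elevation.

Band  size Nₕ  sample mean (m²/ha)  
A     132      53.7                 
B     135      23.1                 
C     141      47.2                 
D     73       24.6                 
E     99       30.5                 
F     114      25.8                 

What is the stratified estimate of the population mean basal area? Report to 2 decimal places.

N = 694; weights Wₕ = Nₕ/N = (0.1902, 0.1945, 0.2032, 0.1052, 0.1427, 0.1643).
x̄_st = Σ Wₕ·x̄ₕ = 0.1902·53.7 + 0.1945·23.1 + 0.2032·47.2 + 0.1052·24.6 + 0.1427·30.5 + 0.1643·25.8 ≈ 35.4735...
→ 35.47.

35.47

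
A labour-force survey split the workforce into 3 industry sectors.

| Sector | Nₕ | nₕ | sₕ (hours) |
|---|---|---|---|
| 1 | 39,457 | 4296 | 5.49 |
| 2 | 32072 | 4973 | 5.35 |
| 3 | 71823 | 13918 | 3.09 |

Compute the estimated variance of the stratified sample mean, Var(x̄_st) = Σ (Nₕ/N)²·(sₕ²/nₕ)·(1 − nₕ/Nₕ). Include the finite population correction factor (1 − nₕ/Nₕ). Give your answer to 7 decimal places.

N = 143352; Wₕ = Nₕ/N.
sector 1: (39457/143352)²·5.49²/4296·(1 − 4296/39457) = 0.0004736507
sector 2: (32072/143352)²·5.35²/4973·(1 − 4973/32072) = 0.0002434226
sector 3: (71823/143352)²·3.09²/13918·(1 − 13918/71823) = 0.0001388392
Sum = 0.0008559125 → 0.0008559.

0.0008559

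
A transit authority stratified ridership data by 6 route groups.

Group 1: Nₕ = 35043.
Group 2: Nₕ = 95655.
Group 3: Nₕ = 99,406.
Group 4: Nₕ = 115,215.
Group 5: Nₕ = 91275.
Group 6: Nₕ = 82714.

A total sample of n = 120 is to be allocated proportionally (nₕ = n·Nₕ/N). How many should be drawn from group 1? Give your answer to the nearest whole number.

N = 35043 + 95655 + 99406 + 115215 + 91275 + 82714 = 519308.
n_1 = 120·35043/519308 = 8.098... → 8.

8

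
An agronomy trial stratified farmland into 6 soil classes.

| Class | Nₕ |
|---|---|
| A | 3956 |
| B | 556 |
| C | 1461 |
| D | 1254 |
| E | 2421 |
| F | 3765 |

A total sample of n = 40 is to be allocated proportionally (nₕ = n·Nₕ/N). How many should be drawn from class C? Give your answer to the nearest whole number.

4

N = 3956 + 556 + 1461 + 1254 + 2421 + 3765 = 13413.
n_C = 40·1461/13413 = 4.357... → 4.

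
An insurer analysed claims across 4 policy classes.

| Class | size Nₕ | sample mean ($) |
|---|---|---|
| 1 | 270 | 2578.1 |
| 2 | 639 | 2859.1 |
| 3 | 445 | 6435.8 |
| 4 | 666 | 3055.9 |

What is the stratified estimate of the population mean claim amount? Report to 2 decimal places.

N = 270 + 639 + 445 + 666 = 2020.
Weight each subgroup mean by Nₕ/N and sum.
Σ Nₕx̄ₕ = 270·2578.1 + 639·2859.1 + 445·6435.8 + 666·3055.9 = 696087 + 1826964.9 + 2863931 + 2035229.4 = 7422212.3.
Divide by N: 7422212.3 / 2020 = 3674.3625... → 3674.36.

3674.36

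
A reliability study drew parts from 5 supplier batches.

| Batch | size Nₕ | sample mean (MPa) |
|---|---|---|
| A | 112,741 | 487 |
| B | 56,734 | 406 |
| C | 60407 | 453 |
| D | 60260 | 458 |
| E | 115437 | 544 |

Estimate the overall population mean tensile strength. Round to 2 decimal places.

482.52

N = 112741 + 56734 + 60407 + 60260 + 115437 = 405579.
Overall mean = Σ (Nₕ/N)·x̄ₕ — weight by population share, not a simple average.
Σ Nₕx̄ₕ = 112741·487 + 56734·406 + 60407·453 + 60260·458 + 115437·544 = 54904867 + 23034004 + 27364371 + 27599080 + 62797728 = 195700050.
Divide by N: 195700050 / 405579 = 482.5202... → 482.52.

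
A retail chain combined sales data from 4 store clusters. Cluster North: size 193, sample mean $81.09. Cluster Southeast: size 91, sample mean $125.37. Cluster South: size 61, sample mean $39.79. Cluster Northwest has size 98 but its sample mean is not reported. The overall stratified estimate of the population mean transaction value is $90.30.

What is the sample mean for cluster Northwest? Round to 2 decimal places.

Σ Nₕx̄ₕ = N·μ, so 98·x̄_Northwest = 443·90.30 − (193·81.09 + 91·125.37 + 61·39.79).
= 40002.9 − 29486.23 = 10516.67.
x̄_Northwest = 10516.67 / 98 = 107.3130... → 107.31.

107.31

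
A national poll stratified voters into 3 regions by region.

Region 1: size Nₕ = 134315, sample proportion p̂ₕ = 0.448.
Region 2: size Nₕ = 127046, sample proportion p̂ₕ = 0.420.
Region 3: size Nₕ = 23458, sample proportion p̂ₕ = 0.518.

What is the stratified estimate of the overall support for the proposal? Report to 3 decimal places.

0.441

Wₕ = Nₕ/N with N = 284819: 0.4716, 0.4461, 0.0824.
p̂_st = 0.4716·0.448 + 0.4461·0.420 + 0.0824·0.518 ≈ 0.44128... → 0.441.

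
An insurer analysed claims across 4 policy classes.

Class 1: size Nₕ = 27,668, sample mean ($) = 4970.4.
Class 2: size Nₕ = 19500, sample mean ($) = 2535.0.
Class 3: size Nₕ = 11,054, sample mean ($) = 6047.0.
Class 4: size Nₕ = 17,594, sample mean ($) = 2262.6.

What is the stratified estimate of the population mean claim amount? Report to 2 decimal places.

3872.60

N = 75816; weights Wₕ = Nₕ/N = (0.3649, 0.2572, 0.1458, 0.2321).
x̄_st = Σ Wₕ·x̄ₕ = 0.3649·4970.4 + 0.2572·2535.0 + 0.1458·6047.0 + 0.2321·2262.6 ≈ 3872.6027...
→ 3872.60.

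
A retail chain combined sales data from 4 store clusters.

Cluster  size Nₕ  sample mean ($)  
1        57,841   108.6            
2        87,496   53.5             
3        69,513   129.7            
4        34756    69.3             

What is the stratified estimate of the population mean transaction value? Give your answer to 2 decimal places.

N = 57841 + 87496 + 69513 + 34756 = 249606.
Overall mean = Σ (Nₕ/N)·x̄ₕ — weight by population share, not a simple average.
Σ Nₕx̄ₕ = 57841·108.6 + 87496·53.5 + 69513·129.7 + 34756·69.3 = 6281532.6 + 4681036 + 9015836.1 + 2408590.8 = 22386995.5.
Divide by N: 22386995.5 / 249606 = 89.6893... → 89.69.

89.69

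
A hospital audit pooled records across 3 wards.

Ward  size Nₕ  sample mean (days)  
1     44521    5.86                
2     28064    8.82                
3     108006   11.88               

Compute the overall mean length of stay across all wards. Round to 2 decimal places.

9.92

N = 44521 + 28064 + 108006 = 180591.
The stratified mean weights each stratum mean by its population share Nₕ/N.
Σ Nₕx̄ₕ = 44521·5.86 + 28064·8.82 + 108006·11.88 = 260893.06 + 247524.48 + 1283111.28 = 1791528.82.
Divide by N: 1791528.82 / 180591 = 9.9204... → 9.92.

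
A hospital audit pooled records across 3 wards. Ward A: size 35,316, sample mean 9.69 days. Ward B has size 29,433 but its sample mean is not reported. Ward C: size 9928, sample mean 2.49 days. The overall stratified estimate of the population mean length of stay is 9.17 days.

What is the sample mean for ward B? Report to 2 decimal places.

10.80

N = 35316 + 29433 + 9928 = 74677.
Overall total = μ·N = 9.17·74677 = 684788.09.
Subtract the known strata: 35316·9.69 + 9928·2.49 = 366932.76.
Remaining total for ward B: 684788.09 − 366932.76 = 317855.33.
Divide by its size: 317855.33 / 29433 = 10.7993... → 10.80.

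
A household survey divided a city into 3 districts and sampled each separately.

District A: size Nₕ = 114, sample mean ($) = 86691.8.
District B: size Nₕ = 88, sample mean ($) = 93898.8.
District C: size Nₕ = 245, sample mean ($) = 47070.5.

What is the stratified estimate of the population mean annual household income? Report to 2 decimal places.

66394.26

N = 447; weights Wₕ = Nₕ/N = (0.2550, 0.1969, 0.5481).
x̄_st = Σ Wₕ·x̄ₕ = 0.2550·86691.8 + 0.1969·93898.8 + 0.5481·47070.5 ≈ 66394.2553...
→ 66394.26.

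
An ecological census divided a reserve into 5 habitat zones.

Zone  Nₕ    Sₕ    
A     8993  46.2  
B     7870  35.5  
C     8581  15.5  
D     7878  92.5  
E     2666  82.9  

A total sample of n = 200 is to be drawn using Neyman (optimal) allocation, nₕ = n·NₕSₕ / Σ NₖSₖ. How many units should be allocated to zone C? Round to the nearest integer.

A: NₕSₕ = 8993·46.2 = 415476.6
B: NₕSₕ = 7870·35.5 = 279385
C: NₕSₕ = 8581·15.5 = 133005.5
D: NₕSₕ = 7878·92.5 = 728715
E: NₕSₕ = 2666·82.9 = 221011.4
Σ NₕSₕ = 1777593.5.
n_C = 200·133005.5/1777593.5 = 14.965... → 15.

15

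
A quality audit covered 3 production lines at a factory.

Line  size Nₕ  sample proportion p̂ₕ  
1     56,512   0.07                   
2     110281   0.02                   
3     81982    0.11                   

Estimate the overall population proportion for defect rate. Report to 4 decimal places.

N = 56512 + 110281 + 81982 = 248775.
Overall proportion = Σ (Nₕ/N)·p̂ₕ.
Σ Nₕp̂ₕ = 3955.84 + 2205.62 + 9018.02 = 15179.48.
15179.48 / 248775 = 0.061017... → 0.0610.

0.0610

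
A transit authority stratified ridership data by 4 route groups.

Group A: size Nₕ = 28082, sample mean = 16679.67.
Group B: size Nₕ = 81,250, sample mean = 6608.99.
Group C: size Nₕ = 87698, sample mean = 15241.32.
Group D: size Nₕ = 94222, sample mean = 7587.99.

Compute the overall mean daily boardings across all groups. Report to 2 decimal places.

N = 291252; weights Wₕ = Nₕ/N = (0.0964, 0.2790, 0.3011, 0.3235).
x̄_st = Σ Wₕ·x̄ₕ = 0.0964·16679.67 + 0.2790·6608.99 + 0.3011·15241.32 + 0.3235·7587.99 ≈ 10495.9547...
→ 10495.95.

10495.95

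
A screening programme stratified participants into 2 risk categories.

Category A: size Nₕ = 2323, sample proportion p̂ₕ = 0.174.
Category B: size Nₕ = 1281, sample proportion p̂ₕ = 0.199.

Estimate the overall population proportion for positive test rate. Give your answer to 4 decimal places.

Wₕ = Nₕ/N with N = 3604: 0.6446, 0.3554.
p̂_st = 0.6446·0.174 + 0.3554·0.199 ≈ 0.182886... → 0.1829.

0.1829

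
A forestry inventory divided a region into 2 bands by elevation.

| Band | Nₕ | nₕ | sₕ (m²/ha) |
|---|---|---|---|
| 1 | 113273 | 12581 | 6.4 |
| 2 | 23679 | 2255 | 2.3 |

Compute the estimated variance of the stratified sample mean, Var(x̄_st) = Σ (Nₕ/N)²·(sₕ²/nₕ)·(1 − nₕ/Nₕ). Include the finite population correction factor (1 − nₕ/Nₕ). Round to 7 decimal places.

N = 136952; Wₕ = Nₕ/N.
band 1: (113273/136952)²·6.4²/12581·(1 − 12581/113273) = 0.0019798368
band 2: (23679/136952)²·2.3²/2255·(1 − 2255/23679) = 0.0000634507
Sum = 0.0020432875 → 0.0020433.

0.0020433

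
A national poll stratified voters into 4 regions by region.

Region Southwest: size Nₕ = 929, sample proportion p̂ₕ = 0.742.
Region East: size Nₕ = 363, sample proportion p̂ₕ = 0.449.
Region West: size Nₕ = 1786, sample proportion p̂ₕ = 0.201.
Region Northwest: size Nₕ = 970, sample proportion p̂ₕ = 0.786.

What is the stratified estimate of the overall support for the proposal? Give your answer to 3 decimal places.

Wₕ = Nₕ/N with N = 4048: 0.2295, 0.0897, 0.4412, 0.2396.
p̂_st = 0.2295·0.742 + 0.0897·0.449 + 0.4412·0.201 + 0.2396·0.786 ≈ 0.48758... → 0.488.

0.488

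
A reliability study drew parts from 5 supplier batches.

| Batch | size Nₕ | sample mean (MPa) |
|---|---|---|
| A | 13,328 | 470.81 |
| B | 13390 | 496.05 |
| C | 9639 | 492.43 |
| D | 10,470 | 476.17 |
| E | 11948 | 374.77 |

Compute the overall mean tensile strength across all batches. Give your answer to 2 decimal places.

N = 13328 + 13390 + 9639 + 10470 + 11948 = 58775.
Weight each subgroup mean by Nₕ/N and sum.
Σ Nₕx̄ₕ = 13328·470.81 + 13390·496.05 + 9639·492.43 + 10470·476.17 + 11948·374.77 = 6274955.68 + 6642109.5 + 4746532.77 + 4985499.9 + 4477751.96 = 27126849.81.
Divide by N: 27126849.81 / 58775 = 461.5372... → 461.54.

461.54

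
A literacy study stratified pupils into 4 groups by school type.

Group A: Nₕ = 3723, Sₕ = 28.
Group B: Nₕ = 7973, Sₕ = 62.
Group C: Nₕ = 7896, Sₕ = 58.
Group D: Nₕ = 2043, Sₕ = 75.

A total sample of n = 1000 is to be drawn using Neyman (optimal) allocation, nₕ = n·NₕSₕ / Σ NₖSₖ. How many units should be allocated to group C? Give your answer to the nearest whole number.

379

Σ NₕSₕ = 3723·28 + 7973·62 + 7896·58 + 2043·75 = 1209763.
Share for C: 457968/1209763 = 0.37856.
n_C = 1000 × 0.37856 = 378.560... → 379.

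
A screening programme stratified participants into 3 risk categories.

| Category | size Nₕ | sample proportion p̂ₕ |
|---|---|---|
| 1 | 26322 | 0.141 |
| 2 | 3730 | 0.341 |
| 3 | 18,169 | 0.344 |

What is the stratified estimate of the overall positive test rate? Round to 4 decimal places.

N = 26322 + 3730 + 18169 = 48221.
Overall proportion = Σ (Nₕ/N)·p̂ₕ.
Σ Nₕp̂ₕ = 3711.402 + 1271.93 + 6250.136 = 11233.468.
11233.468 / 48221 = 0.232958... → 0.2330.

0.2330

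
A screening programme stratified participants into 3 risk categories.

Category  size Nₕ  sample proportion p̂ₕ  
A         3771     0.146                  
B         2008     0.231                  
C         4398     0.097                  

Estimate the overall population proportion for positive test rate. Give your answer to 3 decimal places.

0.142

Wₕ = Nₕ/N with N = 10177: 0.3705, 0.1973, 0.4322.
p̂_st = 0.3705·0.146 + 0.1973·0.231 + 0.4322·0.097 ≈ 0.14160... → 0.142.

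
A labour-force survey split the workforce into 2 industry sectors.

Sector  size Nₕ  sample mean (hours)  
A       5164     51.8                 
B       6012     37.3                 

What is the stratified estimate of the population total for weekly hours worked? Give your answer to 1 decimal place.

491742.8

A: 5164·51.8 = 267495.2
B: 6012·37.3 = 224247.6
τ̂ = Σ Nₕx̄ₕ = 491742.8.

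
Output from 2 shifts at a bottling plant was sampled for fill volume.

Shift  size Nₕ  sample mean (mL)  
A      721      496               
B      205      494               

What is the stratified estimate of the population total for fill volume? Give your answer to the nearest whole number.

458886

A: 721·496 = 357616
B: 205·494 = 101270
τ̂ = Σ Nₕx̄ₕ = 458886.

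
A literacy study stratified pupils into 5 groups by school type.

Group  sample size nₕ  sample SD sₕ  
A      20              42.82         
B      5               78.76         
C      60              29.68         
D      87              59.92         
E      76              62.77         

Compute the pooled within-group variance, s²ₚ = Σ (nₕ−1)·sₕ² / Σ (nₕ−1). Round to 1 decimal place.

A: (20−1)·42.82² = 19·1833.5524 = 34837.4956
B: (5−1)·78.76² = 4·6203.1376 = 24812.5504
C: (60−1)·29.68² = 59·880.9024 = 51973.2416
D: (87−1)·59.92² = 86·3590.4064 = 308774.9504
E: (76−1)·62.77² = 75·3940.0729 = 295505.4675
Numerator = 715903.7055; denominator = Σ(nₕ−1) = 243.
s²ₚ = 715903.7055/243 = 2946.106... → 2946.1.

2946.1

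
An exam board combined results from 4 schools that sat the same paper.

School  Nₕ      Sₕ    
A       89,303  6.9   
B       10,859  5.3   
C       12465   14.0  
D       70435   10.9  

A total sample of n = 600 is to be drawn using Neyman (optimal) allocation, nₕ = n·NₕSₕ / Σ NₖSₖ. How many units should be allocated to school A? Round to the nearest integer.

229

Σ NₕSₕ = 89303·6.9 + 10859·5.3 + 12465·14.0 + 70435·10.9 = 1615994.9.
Share for A: 616190.7/1615994.9 = 0.38131.
n_A = 600 × 0.38131 = 228.784... → 229.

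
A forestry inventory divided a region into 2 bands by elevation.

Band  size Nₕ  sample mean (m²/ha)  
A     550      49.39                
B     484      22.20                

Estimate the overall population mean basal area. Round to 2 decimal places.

x̄_st = (Σ Nₕx̄ₕ) / (Σ Nₕ) = (550·49.39 + 484·22.20) / 1034
= 37909.3 / 1034 = 36.6628... → 36.66.

36.66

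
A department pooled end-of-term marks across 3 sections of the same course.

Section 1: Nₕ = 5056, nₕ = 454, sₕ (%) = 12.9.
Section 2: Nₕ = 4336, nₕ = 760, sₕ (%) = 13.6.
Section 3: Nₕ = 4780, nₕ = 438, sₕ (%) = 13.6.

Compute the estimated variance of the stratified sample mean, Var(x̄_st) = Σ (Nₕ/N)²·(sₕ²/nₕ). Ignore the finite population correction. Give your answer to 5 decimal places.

0.11747

N = 14172. Term for each stratum: Wₕ²sₕ²/nₕ.
Var(x̄_st) = 0.04665255 + 0.02278140 + 0.04803936 = 0.11747332 → 0.11747.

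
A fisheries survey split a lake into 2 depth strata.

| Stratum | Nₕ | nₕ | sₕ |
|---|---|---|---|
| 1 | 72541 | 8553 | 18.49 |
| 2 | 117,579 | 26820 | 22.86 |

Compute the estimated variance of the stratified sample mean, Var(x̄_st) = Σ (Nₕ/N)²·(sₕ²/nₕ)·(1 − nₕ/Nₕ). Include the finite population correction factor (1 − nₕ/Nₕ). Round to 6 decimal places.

0.010886

N = 190120. Term for each stratum: Wₕ²sₕ²/nₕ·(1−nₕ/Nₕ).
Var(x̄_st) = 0.005133125 + 0.005752512 = 0.010885637 → 0.010886.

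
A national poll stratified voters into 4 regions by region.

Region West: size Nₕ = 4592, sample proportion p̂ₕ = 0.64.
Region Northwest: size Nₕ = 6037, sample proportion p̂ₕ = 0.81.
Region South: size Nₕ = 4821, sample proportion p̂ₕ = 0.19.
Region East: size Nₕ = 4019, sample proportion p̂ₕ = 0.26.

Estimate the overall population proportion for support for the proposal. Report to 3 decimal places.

0.503

Wₕ = Nₕ/N with N = 19469: 0.2359, 0.3101, 0.2476, 0.2064.
p̂_st = 0.2359·0.64 + 0.3101·0.81 + 0.2476·0.19 + 0.2064·0.26 ≈ 0.50284... → 0.503.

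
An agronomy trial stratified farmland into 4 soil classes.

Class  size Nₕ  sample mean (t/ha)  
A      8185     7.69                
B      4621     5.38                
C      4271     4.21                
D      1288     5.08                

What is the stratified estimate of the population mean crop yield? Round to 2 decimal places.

x̄_st = (Σ Nₕx̄ₕ) / (Σ Nₕ) = (8185·7.69 + 4621·5.38 + 4271·4.21 + 1288·5.08) / 18365
= 112327.58 / 18365 = 6.1164... → 6.12.

6.12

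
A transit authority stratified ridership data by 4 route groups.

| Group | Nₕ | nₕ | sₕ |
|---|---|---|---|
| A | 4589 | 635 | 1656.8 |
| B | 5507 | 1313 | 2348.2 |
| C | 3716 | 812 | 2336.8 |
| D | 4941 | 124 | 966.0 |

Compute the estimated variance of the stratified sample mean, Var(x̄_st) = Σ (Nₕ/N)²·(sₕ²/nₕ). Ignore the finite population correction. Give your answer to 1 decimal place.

1407.5

N = 18753; Wₕ = Nₕ/N.
group A: (4589/18753)²·1656.8²/635 = 258.8577
group B: (5507/18753)²·2348.2²/1313 = 362.1547
group C: (3716/18753)²·2336.8²/812 = 264.0566
group D: (4941/18753)²·966.0²/124 = 522.4212
Sum = 1407.4901 → 1407.5.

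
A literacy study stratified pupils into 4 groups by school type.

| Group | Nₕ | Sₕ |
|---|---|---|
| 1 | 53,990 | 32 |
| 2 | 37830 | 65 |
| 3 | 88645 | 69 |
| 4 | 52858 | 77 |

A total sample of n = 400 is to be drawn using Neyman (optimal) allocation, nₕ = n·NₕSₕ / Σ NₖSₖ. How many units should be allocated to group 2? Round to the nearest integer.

68

1: NₕSₕ = 53990·32 = 1727680
2: NₕSₕ = 37830·65 = 2458950
3: NₕSₕ = 88645·69 = 6116505
4: NₕSₕ = 52858·77 = 4070066
Σ NₕSₕ = 14373201.
n_2 = 400·2458950/14373201 = 68.432... → 68.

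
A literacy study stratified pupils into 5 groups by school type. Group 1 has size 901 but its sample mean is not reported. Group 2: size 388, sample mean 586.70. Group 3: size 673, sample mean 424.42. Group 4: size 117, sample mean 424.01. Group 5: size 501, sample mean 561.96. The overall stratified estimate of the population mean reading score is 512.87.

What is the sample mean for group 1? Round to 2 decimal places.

N = 901 + 388 + 673 + 117 + 501 = 2580.
Overall total = μ·N = 512.87·2580 = 1323204.6.
Subtract the known strata: 388·586.70 + 673·424.42 + 117·424.01 + 501·561.96 = 844425.39.
Remaining total for group 1: 1323204.6 − 844425.39 = 478779.21.
Divide by its size: 478779.21 / 901 = 531.3865... → 531.39.

531.39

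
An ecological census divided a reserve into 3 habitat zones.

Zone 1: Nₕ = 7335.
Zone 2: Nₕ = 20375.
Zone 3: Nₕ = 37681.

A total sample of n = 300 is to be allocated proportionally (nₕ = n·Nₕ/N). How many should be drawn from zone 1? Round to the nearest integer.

N = 7335 + 20375 + 37681 = 65391.
n_1 = 300·7335/65391 = 33.651... → 34.

34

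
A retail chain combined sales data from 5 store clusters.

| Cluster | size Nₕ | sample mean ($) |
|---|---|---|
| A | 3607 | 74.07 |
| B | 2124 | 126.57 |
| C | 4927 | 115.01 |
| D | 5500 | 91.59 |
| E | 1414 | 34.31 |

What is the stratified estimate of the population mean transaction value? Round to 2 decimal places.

N = 3607 + 2124 + 4927 + 5500 + 1414 = 17572.
Weight each subgroup mean by Nₕ/N and sum.
Σ Nₕx̄ₕ = 3607·74.07 + 2124·126.57 + 4927·115.01 + 5500·91.59 + 1414·34.31 = 267170.49 + 268834.68 + 566654.27 + 503745 + 48514.34 = 1654918.78.
Divide by N: 1654918.78 / 17572 = 94.1793... → 94.18.

94.18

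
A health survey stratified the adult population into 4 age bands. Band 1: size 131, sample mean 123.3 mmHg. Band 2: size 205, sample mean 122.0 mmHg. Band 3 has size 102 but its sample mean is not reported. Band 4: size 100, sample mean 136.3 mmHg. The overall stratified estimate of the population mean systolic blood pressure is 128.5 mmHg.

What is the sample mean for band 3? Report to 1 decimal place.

N = 131 + 205 + 102 + 100 = 538.
Overall total = μ·N = 128.5·538 = 69133.
Subtract the known strata: 131·123.3 + 205·122.0 + 100·136.3 = 54792.3.
Remaining total for band 3: 69133 − 54792.3 = 14340.7.
Divide by its size: 14340.7 / 102 = 140.595... → 140.6.

140.6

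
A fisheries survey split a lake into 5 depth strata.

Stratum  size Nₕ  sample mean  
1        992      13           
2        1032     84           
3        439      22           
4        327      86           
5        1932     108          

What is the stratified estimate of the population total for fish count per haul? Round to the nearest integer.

1: 992·13 = 12896
2: 1032·84 = 86688
3: 439·22 = 9658
4: 327·86 = 28122
5: 1932·108 = 208656
τ̂ = Σ Nₕx̄ₕ = 346020.

346020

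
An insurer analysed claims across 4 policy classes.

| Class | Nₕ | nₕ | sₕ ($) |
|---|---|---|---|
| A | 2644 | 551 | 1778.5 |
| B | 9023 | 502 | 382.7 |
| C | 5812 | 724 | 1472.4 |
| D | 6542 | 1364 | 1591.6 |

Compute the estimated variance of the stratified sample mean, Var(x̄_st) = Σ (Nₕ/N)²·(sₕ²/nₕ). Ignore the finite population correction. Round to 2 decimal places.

N = 24021. Term for each stratum: Wₕ²sₕ²/nₕ.
Var(x̄_st) = 69.54996 + 41.16546 + 175.30007 + 137.75025 = 423.76574 → 423.77.

423.77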